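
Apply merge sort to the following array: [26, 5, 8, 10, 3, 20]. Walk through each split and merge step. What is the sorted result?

Merge sort trace:

Split: [26, 5, 8, 10, 3, 20] -> [26, 5, 8] and [10, 3, 20]
  Split: [26, 5, 8] -> [26] and [5, 8]
    Split: [5, 8] -> [5] and [8]
    Merge: [5] + [8] -> [5, 8]
  Merge: [26] + [5, 8] -> [5, 8, 26]
  Split: [10, 3, 20] -> [10] and [3, 20]
    Split: [3, 20] -> [3] and [20]
    Merge: [3] + [20] -> [3, 20]
  Merge: [10] + [3, 20] -> [3, 10, 20]
Merge: [5, 8, 26] + [3, 10, 20] -> [3, 5, 8, 10, 20, 26]

Final sorted array: [3, 5, 8, 10, 20, 26]

The merge sort proceeds by recursively splitting the array and merging sorted halves.
After all merges, the sorted array is [3, 5, 8, 10, 20, 26].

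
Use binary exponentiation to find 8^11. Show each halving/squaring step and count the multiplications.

Computing 8^11 by squaring (build up from 8^1; each line after the first costs one multiplication):

8^1 = 8
8^2 = (8^1)^2 = 8^2 = 64
8^4 = (8^2)^2 = 64^2 = 4096
8^5 = 8 * 8^4 = 8 * 4096 = 32768
8^10 = (8^5)^2 = 32768^2 = 1073741824
8^11 = 8 * 8^10 = 8 * 1073741824 = 8589934592

Result: 8589934592
Multiplications needed: 5 (5 lines after 8^1)

8^11 = 8589934592. Using exponentiation by squaring, this requires 5 multiplications. The key idea: if the exponent is even, square the half-power; if odd, multiply by the base once.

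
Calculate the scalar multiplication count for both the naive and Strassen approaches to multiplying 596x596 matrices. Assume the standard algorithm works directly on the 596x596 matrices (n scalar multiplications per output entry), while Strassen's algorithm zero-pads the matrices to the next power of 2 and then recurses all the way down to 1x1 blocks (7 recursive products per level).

Matrix multiplication for 596x596 matrices:

Strassen's algorithm requires power-of-2 dimensions. Pad 596x596 to 1024x1024 (next power of 2).

Standard algorithm: 596^3 = 211708736 multiplications
Strassen's algorithm: 7^(log2(1024)) = 7^10 = 282475249 multiplications
Difference: 211708736 - 282475249 = -70766513 (Strassen uses MORE here due to padding overhead — for small or just-over-power-of-2 n, padding can outweigh the per-level savings)

Standard: 211708736 multiplications (596^3). Strassen: 282475249 multiplications (7^10, after padding to 1024x1024). Strassen reduces 8 recursive multiplications to 7 at each level.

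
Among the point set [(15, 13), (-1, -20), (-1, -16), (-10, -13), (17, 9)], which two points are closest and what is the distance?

Computing all pairwise distances among 5 points:

d((15, 13), (-1, -20)) = 36.6742
d((15, 13), (-1, -16)) = 33.121
d((15, 13), (-10, -13)) = 36.0694
d((15, 13), (17, 9)) = 4.4721
d((-1, -20), (-1, -16)) = 4.0 <-- minimum
d((-1, -20), (-10, -13)) = 11.4018
d((-1, -20), (17, 9)) = 34.1321
d((-1, -16), (-10, -13)) = 9.4868
d((-1, -16), (17, 9)) = 30.8058
d((-10, -13), (17, 9)) = 34.8281

Closest pair: (-1, -20) and (-1, -16) with distance 4.0

The closest pair is (-1, -20) and (-1, -16) with Euclidean distance 4.0. For 5 points, brute-force pairwise comparison is shown above. For large n, the divide-and-conquer algorithm (sort by x, recurse on halves, check the dividing strip) achieves O(n log n).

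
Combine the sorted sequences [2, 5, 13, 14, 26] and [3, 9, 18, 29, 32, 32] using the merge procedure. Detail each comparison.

Merging process:

Compare 2 vs 3: take 2 from left. Merged: [2]
Compare 5 vs 3: take 3 from right. Merged: [2, 3]
Compare 5 vs 9: take 5 from left. Merged: [2, 3, 5]
Compare 13 vs 9: take 9 from right. Merged: [2, 3, 5, 9]
Compare 13 vs 18: take 13 from left. Merged: [2, 3, 5, 9, 13]
Compare 14 vs 18: take 14 from left. Merged: [2, 3, 5, 9, 13, 14]
Compare 26 vs 18: take 18 from right. Merged: [2, 3, 5, 9, 13, 14, 18]
Compare 26 vs 29: take 26 from left. Merged: [2, 3, 5, 9, 13, 14, 18, 26]
Append remaining from right: [29, 32, 32]. Merged: [2, 3, 5, 9, 13, 14, 18, 26, 29, 32, 32]

Final merged array: [2, 3, 5, 9, 13, 14, 18, 26, 29, 32, 32]
Total comparisons: 8

The merged array is [2, 3, 5, 9, 13, 14, 18, 26, 29, 32, 32], requiring 8 comparisons. The merge step runs in O(n) time where n is the total number of elements.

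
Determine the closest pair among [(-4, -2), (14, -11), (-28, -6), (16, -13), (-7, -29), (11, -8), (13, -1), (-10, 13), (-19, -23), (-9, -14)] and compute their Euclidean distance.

Computing all pairwise distances among 10 points:

d((-4, -2), (14, -11)) = 20.1246
d((-4, -2), (-28, -6)) = 24.3311
d((-4, -2), (16, -13)) = 22.8254
d((-4, -2), (-7, -29)) = 27.1662
d((-4, -2), (11, -8)) = 16.1555
d((-4, -2), (13, -1)) = 17.0294
d((-4, -2), (-10, 13)) = 16.1555
d((-4, -2), (-19, -23)) = 25.807
d((-4, -2), (-9, -14)) = 13.0
d((14, -11), (-28, -6)) = 42.2966
d((14, -11), (16, -13)) = 2.8284 <-- minimum
d((14, -11), (-7, -29)) = 27.6586
d((14, -11), (11, -8)) = 4.2426
d((14, -11), (13, -1)) = 10.0499
d((14, -11), (-10, 13)) = 33.9411
d((14, -11), (-19, -23)) = 35.1141
d((14, -11), (-9, -14)) = 23.1948
d((-28, -6), (16, -13)) = 44.5533
d((-28, -6), (-7, -29)) = 31.1448
d((-28, -6), (11, -8)) = 39.0512
d((-28, -6), (13, -1)) = 41.3038
d((-28, -6), (-10, 13)) = 26.1725
d((-28, -6), (-19, -23)) = 19.2354
d((-28, -6), (-9, -14)) = 20.6155
d((16, -13), (-7, -29)) = 28.0179
d((16, -13), (11, -8)) = 7.0711
d((16, -13), (13, -1)) = 12.3693
d((16, -13), (-10, 13)) = 36.7696
d((16, -13), (-19, -23)) = 36.4005
d((16, -13), (-9, -14)) = 25.02
d((-7, -29), (11, -8)) = 27.6586
d((-7, -29), (13, -1)) = 34.4093
d((-7, -29), (-10, 13)) = 42.107
d((-7, -29), (-19, -23)) = 13.4164
d((-7, -29), (-9, -14)) = 15.1327
d((11, -8), (13, -1)) = 7.2801
d((11, -8), (-10, 13)) = 29.6985
d((11, -8), (-19, -23)) = 33.541
d((11, -8), (-9, -14)) = 20.8806
d((13, -1), (-10, 13)) = 26.9258
d((13, -1), (-19, -23)) = 38.833
d((13, -1), (-9, -14)) = 25.5539
d((-10, 13), (-19, -23)) = 37.108
d((-10, 13), (-9, -14)) = 27.0185
d((-19, -23), (-9, -14)) = 13.4536

Closest pair: (14, -11) and (16, -13) with distance 2.8284

The closest pair is (14, -11) and (16, -13) with Euclidean distance 2.8284. For 10 points, brute-force pairwise comparison is shown above. For large n, the divide-and-conquer algorithm (sort by x, recurse on halves, check the dividing strip) achieves O(n log n).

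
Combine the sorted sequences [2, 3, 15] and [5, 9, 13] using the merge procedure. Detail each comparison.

Merging process:

Compare 2 vs 5: take 2 from left. Merged: [2]
Compare 3 vs 5: take 3 from left. Merged: [2, 3]
Compare 15 vs 5: take 5 from right. Merged: [2, 3, 5]
Compare 15 vs 9: take 9 from right. Merged: [2, 3, 5, 9]
Compare 15 vs 13: take 13 from right. Merged: [2, 3, 5, 9, 13]
Append remaining from left: [15]. Merged: [2, 3, 5, 9, 13, 15]

Final merged array: [2, 3, 5, 9, 13, 15]
Total comparisons: 5

The merged array is [2, 3, 5, 9, 13, 15], requiring 5 comparisons. The merge step runs in O(n) time where n is the total number of elements.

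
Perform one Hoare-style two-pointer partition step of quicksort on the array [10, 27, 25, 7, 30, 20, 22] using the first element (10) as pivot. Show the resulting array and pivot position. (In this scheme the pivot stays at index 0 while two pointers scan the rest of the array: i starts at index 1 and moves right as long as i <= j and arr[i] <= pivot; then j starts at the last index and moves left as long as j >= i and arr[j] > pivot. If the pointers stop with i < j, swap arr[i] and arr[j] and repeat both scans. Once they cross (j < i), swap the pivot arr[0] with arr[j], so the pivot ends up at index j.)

Hoare-style two-pointer partition with pivot = 10:

Initial array: [10, 27, 25, 7, 30, 20, 22]

Pointers start at i = 1, j = 6.
i stops at index 1 (arr[1]=27 > 10), j stops at index 3 (arr[3]=7 <= 10): swap arr[1] and arr[3], array becomes [10, 7, 25, 27, 30, 20, 22]
i ends at 2, j ends at 1: the pointers have crossed (j < i), so scanning stops.

Swap pivot arr[0] with arr[1] to place pivot at position 1: [7, 10, 25, 27, 30, 20, 22]
Pivot position: 1

After partitioning with pivot 10, the array becomes [7, 10, 25, 27, 30, 20, 22]. The pivot is placed at index 1. All elements to the left of the pivot are <= 10, and all elements to the right are > 10.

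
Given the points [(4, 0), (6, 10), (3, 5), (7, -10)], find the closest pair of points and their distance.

Computing all pairwise distances among 4 points:

d((4, 0), (6, 10)) = 10.198
d((4, 0), (3, 5)) = 5.099 <-- minimum
d((4, 0), (7, -10)) = 10.4403
d((6, 10), (3, 5)) = 5.831
d((6, 10), (7, -10)) = 20.025
d((3, 5), (7, -10)) = 15.5242

Closest pair: (4, 0) and (3, 5) with distance 5.099

The closest pair is (4, 0) and (3, 5) with Euclidean distance 5.099. For 4 points, brute-force pairwise comparison is shown above. For large n, the divide-and-conquer algorithm (sort by x, recurse on halves, check the dividing strip) achieves O(n log n).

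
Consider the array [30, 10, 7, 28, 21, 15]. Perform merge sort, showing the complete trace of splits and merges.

Merge sort trace:

Split: [30, 10, 7, 28, 21, 15] -> [30, 10, 7] and [28, 21, 15]
  Split: [30, 10, 7] -> [30] and [10, 7]
    Split: [10, 7] -> [10] and [7]
    Merge: [10] + [7] -> [7, 10]
  Merge: [30] + [7, 10] -> [7, 10, 30]
  Split: [28, 21, 15] -> [28] and [21, 15]
    Split: [21, 15] -> [21] and [15]
    Merge: [21] + [15] -> [15, 21]
  Merge: [28] + [15, 21] -> [15, 21, 28]
Merge: [7, 10, 30] + [15, 21, 28] -> [7, 10, 15, 21, 28, 30]

Final sorted array: [7, 10, 15, 21, 28, 30]

The merge sort proceeds by recursively splitting the array and merging sorted halves.
After all merges, the sorted array is [7, 10, 15, 21, 28, 30].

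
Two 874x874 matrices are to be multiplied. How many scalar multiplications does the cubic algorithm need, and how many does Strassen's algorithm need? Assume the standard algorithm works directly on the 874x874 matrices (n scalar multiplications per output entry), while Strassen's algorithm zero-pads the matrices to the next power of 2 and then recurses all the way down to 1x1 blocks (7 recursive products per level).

Matrix multiplication for 874x874 matrices:

Strassen's algorithm requires power-of-2 dimensions. Pad 874x874 to 1024x1024 (next power of 2).

Standard algorithm: 874^3 = 667627624 multiplications
Strassen's algorithm: 7^(log2(1024)) = 7^10 = 282475249 multiplications
Savings: 667627624 - 282475249 = 385152375 multiplications

Standard: 667627624 multiplications (874^3). Strassen: 282475249 multiplications (7^10, after padding to 1024x1024). Strassen reduces 8 recursive multiplications to 7 at each level.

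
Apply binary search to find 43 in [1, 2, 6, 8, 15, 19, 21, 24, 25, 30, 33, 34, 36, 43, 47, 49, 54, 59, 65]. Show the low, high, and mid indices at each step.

Binary search for 43 in [1, 2, 6, 8, 15, 19, 21, 24, 25, 30, 33, 34, 36, 43, 47, 49, 54, 59, 65]:

lo=0, hi=18, mid=9, arr[mid]=30 -> 30 < 43, search right half
lo=10, hi=18, mid=14, arr[mid]=47 -> 47 > 43, search left half
lo=10, hi=13, mid=11, arr[mid]=34 -> 34 < 43, search right half
lo=12, hi=13, mid=12, arr[mid]=36 -> 36 < 43, search right half
lo=13, hi=13, mid=13, arr[mid]=43 -> Found target at index 13!

Binary search finds 43 at index 13 after 5 comparisons. The search repeatedly halves the search space by comparing with the middle element.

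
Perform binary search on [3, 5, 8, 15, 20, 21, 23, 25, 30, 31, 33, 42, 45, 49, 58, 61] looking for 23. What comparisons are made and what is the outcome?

Binary search for 23 in [3, 5, 8, 15, 20, 21, 23, 25, 30, 31, 33, 42, 45, 49, 58, 61]:

lo=0, hi=15, mid=7, arr[mid]=25 -> 25 > 23, search left half
lo=0, hi=6, mid=3, arr[mid]=15 -> 15 < 23, search right half
lo=4, hi=6, mid=5, arr[mid]=21 -> 21 < 23, search right half
lo=6, hi=6, mid=6, arr[mid]=23 -> Found target at index 6!

Binary search finds 23 at index 6 after 4 comparisons. The search repeatedly halves the search space by comparing with the middle element.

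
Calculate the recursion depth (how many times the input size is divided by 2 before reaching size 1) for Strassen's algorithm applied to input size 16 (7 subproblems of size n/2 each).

For divide and conquer with division factor 2:

Problem sizes at each level:
Level 0: 16
Level 1: 8
Level 2: 4
Level 3: 2
Level 4: 1

The root is level 0 and the size-1 base case is level 4 (the tree spans levels 0 through 4, i.e. 5 levels counting the root), so the depth is the number of divisions: log_2(16) = 4

The recursion tree depth is log_2(16) = 4. At each level, the problem size is divided by 2, so it takes 4 divisions to reduce to a base case of size 1. The algorithm makes 7 recursive calls at each level.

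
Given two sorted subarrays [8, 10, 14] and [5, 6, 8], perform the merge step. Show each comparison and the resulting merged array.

Merging process:

Compare 8 vs 5: take 5 from right. Merged: [5]
Compare 8 vs 6: take 6 from right. Merged: [5, 6]
Compare 8 vs 8: take 8 from left. Merged: [5, 6, 8]
Compare 10 vs 8: take 8 from right. Merged: [5, 6, 8, 8]
Append remaining from left: [10, 14]. Merged: [5, 6, 8, 8, 10, 14]

Final merged array: [5, 6, 8, 8, 10, 14]
Total comparisons: 4

The merged array is [5, 6, 8, 8, 10, 14], requiring 4 comparisons. The merge step runs in O(n) time where n is the total number of elements.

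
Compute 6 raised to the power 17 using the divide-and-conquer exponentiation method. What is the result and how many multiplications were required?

Computing 6^17 by squaring (build up from 6^1; each line after the first costs one multiplication):

6^1 = 6
6^2 = (6^1)^2 = 6^2 = 36
6^4 = (6^2)^2 = 36^2 = 1296
6^8 = (6^4)^2 = 1296^2 = 1679616
6^16 = (6^8)^2 = 1679616^2 = 2821109907456
6^17 = 6 * 6^16 = 6 * 2821109907456 = 16926659444736

Result: 16926659444736
Multiplications needed: 5 (5 lines after 6^1)

6^17 = 16926659444736. Using exponentiation by squaring, this requires 5 multiplications. The key idea: if the exponent is even, square the half-power; if odd, multiply by the base once.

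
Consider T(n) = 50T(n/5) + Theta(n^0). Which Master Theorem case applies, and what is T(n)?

Master Theorem for T(n) = 50T(n/5) + O(n^0):

a = 50, b = 5, c = 0
log_b(a) = log_5(50) = 2.4307

Case 1: c = 0 < log_5(50) = 2.4307
T(n) = O(n^(log_5 50))

For T(n) = 50T(n/5) + O(n^0): log_5(50) = 2.4307. This is Case 1 of the Master Theorem (c < log_b(a), work dominated by leaves), giving O(n^(log_5 50)).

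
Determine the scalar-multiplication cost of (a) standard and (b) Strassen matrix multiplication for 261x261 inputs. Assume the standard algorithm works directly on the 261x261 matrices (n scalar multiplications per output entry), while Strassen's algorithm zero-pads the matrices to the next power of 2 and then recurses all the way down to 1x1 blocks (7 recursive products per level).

Matrix multiplication for 261x261 matrices:

Strassen's algorithm requires power-of-2 dimensions. Pad 261x261 to 512x512 (next power of 2).

Standard algorithm: 261^3 = 17779581 multiplications
Strassen's algorithm: 7^(log2(512)) = 7^9 = 40353607 multiplications
Difference: 17779581 - 40353607 = -22574026 (Strassen uses MORE here due to padding overhead — for small or just-over-power-of-2 n, padding can outweigh the per-level savings)

Standard: 17779581 multiplications (261^3). Strassen: 40353607 multiplications (7^9, after padding to 512x512). Strassen reduces 8 recursive multiplications to 7 at each level.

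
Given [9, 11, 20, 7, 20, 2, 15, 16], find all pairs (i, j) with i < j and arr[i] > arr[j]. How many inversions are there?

Finding inversions in [9, 11, 20, 7, 20, 2, 15, 16]:

(0, 3): arr[0]=9 > arr[3]=7
(0, 5): arr[0]=9 > arr[5]=2
(1, 3): arr[1]=11 > arr[3]=7
(1, 5): arr[1]=11 > arr[5]=2
(2, 3): arr[2]=20 > arr[3]=7
(2, 5): arr[2]=20 > arr[5]=2
(2, 6): arr[2]=20 > arr[6]=15
(2, 7): arr[2]=20 > arr[7]=16
(3, 5): arr[3]=7 > arr[5]=2
(4, 5): arr[4]=20 > arr[5]=2
(4, 6): arr[4]=20 > arr[6]=15
(4, 7): arr[4]=20 > arr[7]=16

Total inversions: 12

The array has 12 inversion(s): (0,3), (0,5), (1,3), (1,5), (2,3), (2,5), (2,6), (2,7), (3,5), (4,5), (4,6), (4,7). Each pair (i,j) satisfies i < j and arr[i] > arr[j].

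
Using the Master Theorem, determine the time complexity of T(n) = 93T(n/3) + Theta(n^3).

Master Theorem for T(n) = 93T(n/3) + O(n^3):

a = 93, b = 3, c = 3
log_b(a) = log_3(93) = 4.1257

Case 1: c = 3 < log_3(93) = 4.1257
T(n) = O(n^(log_3 93))

For T(n) = 93T(n/3) + O(n^3): log_3(93) = 4.1257. This is Case 1 of the Master Theorem (c < log_b(a), work dominated by leaves), giving O(n^(log_3 93)).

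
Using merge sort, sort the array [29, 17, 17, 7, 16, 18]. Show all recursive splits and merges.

Merge sort trace:

Split: [29, 17, 17, 7, 16, 18] -> [29, 17, 17] and [7, 16, 18]
  Split: [29, 17, 17] -> [29] and [17, 17]
    Split: [17, 17] -> [17] and [17]
    Merge: [17] + [17] -> [17, 17]
  Merge: [29] + [17, 17] -> [17, 17, 29]
  Split: [7, 16, 18] -> [7] and [16, 18]
    Split: [16, 18] -> [16] and [18]
    Merge: [16] + [18] -> [16, 18]
  Merge: [7] + [16, 18] -> [7, 16, 18]
Merge: [17, 17, 29] + [7, 16, 18] -> [7, 16, 17, 17, 18, 29]

Final sorted array: [7, 16, 17, 17, 18, 29]

The merge sort proceeds by recursively splitting the array and merging sorted halves.
After all merges, the sorted array is [7, 16, 17, 17, 18, 29].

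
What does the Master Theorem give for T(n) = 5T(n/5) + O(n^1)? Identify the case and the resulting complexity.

Master Theorem for T(n) = 5T(n/5) + O(n^1):

a = 5, b = 5, c = 1
log_b(a) = log_5(5) = 1.0000

Case 2: c = 1 = log_5(5) = 1.0000
T(n) = O(n^1 log n) = O(n log n)

For T(n) = 5T(n/5) + O(n^1): log_5(5) = 1.0000. This is Case 2 of the Master Theorem (c = log_b(a), equal work at all levels), giving O(n log n).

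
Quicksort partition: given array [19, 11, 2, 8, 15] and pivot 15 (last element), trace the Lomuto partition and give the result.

Lomuto partition with pivot = 15:

Initial array: [19, 11, 2, 8, 15]

arr[0]=19 > 15: no swap
arr[1]=11 <= 15: swap with position 0, array becomes [11, 19, 2, 8, 15]
arr[2]=2 <= 15: swap with position 1, array becomes [11, 2, 19, 8, 15]
arr[3]=8 <= 15: swap with position 2, array becomes [11, 2, 8, 19, 15]

Place pivot at position 3: [11, 2, 8, 15, 19]
Pivot position: 3

After partitioning with pivot 15, the array becomes [11, 2, 8, 15, 19]. The pivot is placed at index 3. All elements to the left of the pivot are <= 15, and all elements to the right are > 15.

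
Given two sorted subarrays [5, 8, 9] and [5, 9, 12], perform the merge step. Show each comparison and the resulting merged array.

Merging process:

Compare 5 vs 5: take 5 from left. Merged: [5]
Compare 8 vs 5: take 5 from right. Merged: [5, 5]
Compare 8 vs 9: take 8 from left. Merged: [5, 5, 8]
Compare 9 vs 9: take 9 from left. Merged: [5, 5, 8, 9]
Append remaining from right: [9, 12]. Merged: [5, 5, 8, 9, 9, 12]

Final merged array: [5, 5, 8, 9, 9, 12]
Total comparisons: 4

The merged array is [5, 5, 8, 9, 9, 12], requiring 4 comparisons. The merge step runs in O(n) time where n is the total number of elements.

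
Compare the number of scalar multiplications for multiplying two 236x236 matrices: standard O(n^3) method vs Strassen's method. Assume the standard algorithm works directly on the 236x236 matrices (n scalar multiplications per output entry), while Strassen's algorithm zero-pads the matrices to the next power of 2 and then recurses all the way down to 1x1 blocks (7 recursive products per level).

Matrix multiplication for 236x236 matrices:

Strassen's algorithm requires power-of-2 dimensions. Pad 236x236 to 256x256 (next power of 2).

Standard algorithm: 236^3 = 13144256 multiplications
Strassen's algorithm: 7^(log2(256)) = 7^8 = 5764801 multiplications
Savings: 13144256 - 5764801 = 7379455 multiplications

Standard: 13144256 multiplications (236^3). Strassen: 5764801 multiplications (7^8, after padding to 256x256). Strassen reduces 8 recursive multiplications to 7 at each level.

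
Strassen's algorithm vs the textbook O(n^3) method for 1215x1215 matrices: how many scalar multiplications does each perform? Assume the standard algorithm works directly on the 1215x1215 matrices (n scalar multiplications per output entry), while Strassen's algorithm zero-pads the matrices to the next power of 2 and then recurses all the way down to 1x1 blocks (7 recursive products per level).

Matrix multiplication for 1215x1215 matrices:

Strassen's algorithm requires power-of-2 dimensions. Pad 1215x1215 to 2048x2048 (next power of 2).

Standard algorithm: 1215^3 = 1793613375 multiplications
Strassen's algorithm: 7^(log2(2048)) = 7^11 = 1977326743 multiplications
Difference: 1793613375 - 1977326743 = -183713368 (Strassen uses MORE here due to padding overhead — for small or just-over-power-of-2 n, padding can outweigh the per-level savings)

Standard: 1793613375 multiplications (1215^3). Strassen: 1977326743 multiplications (7^11, after padding to 2048x2048). Strassen reduces 8 recursive multiplications to 7 at each level.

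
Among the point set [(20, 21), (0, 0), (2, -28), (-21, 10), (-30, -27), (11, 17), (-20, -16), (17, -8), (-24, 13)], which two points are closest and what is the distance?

Computing all pairwise distances among 9 points:

d((20, 21), (0, 0)) = 29.0
d((20, 21), (2, -28)) = 52.2015
d((20, 21), (-21, 10)) = 42.45
d((20, 21), (-30, -27)) = 69.3109
d((20, 21), (11, 17)) = 9.8489
d((20, 21), (-20, -16)) = 54.4885
d((20, 21), (17, -8)) = 29.1548
d((20, 21), (-24, 13)) = 44.7214
d((0, 0), (2, -28)) = 28.0713
d((0, 0), (-21, 10)) = 23.2594
d((0, 0), (-30, -27)) = 40.3609
d((0, 0), (11, 17)) = 20.2485
d((0, 0), (-20, -16)) = 25.6125
d((0, 0), (17, -8)) = 18.7883
d((0, 0), (-24, 13)) = 27.2947
d((2, -28), (-21, 10)) = 44.4185
d((2, -28), (-30, -27)) = 32.0156
d((2, -28), (11, 17)) = 45.8912
d((2, -28), (-20, -16)) = 25.0599
d((2, -28), (17, -8)) = 25.0
d((2, -28), (-24, 13)) = 48.5489
d((-21, 10), (-30, -27)) = 38.0789
d((-21, 10), (11, 17)) = 32.7567
d((-21, 10), (-20, -16)) = 26.0192
d((-21, 10), (17, -8)) = 42.0476
d((-21, 10), (-24, 13)) = 4.2426 <-- minimum
d((-30, -27), (11, 17)) = 60.1415
d((-30, -27), (-20, -16)) = 14.8661
d((-30, -27), (17, -8)) = 50.6952
d((-30, -27), (-24, 13)) = 40.4475
d((11, 17), (-20, -16)) = 45.2769
d((11, 17), (17, -8)) = 25.7099
d((11, 17), (-24, 13)) = 35.2278
d((-20, -16), (17, -8)) = 37.855
d((-20, -16), (-24, 13)) = 29.2746
d((17, -8), (-24, 13)) = 46.0652

Closest pair: (-21, 10) and (-24, 13) with distance 4.2426

The closest pair is (-21, 10) and (-24, 13) with Euclidean distance 4.2426. For 9 points, brute-force pairwise comparison is shown above. For large n, the divide-and-conquer algorithm (sort by x, recurse on halves, check the dividing strip) achieves O(n log n).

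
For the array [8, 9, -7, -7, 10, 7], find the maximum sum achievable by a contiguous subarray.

Using Kadane's algorithm on [8, 9, -7, -7, 10, 7]:

Scanning through the array:
Position 1 (value 9): max_ending_here = 17, max_so_far = 17
Position 2 (value -7): max_ending_here = 10, max_so_far = 17
Position 3 (value -7): max_ending_here = 3, max_so_far = 17
Position 4 (value 10): max_ending_here = 13, max_so_far = 17
Position 5 (value 7): max_ending_here = 20, max_so_far = 20

Maximum subarray: [8, 9, -7, -7, 10, 7]
Maximum sum: 20

The maximum subarray is [8, 9, -7, -7, 10, 7] with sum 20. This subarray runs from index 0 to index 5.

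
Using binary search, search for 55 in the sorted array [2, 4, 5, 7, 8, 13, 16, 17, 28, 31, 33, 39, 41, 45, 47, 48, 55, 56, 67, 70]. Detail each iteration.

Binary search for 55 in [2, 4, 5, 7, 8, 13, 16, 17, 28, 31, 33, 39, 41, 45, 47, 48, 55, 56, 67, 70]:

lo=0, hi=19, mid=9, arr[mid]=31 -> 31 < 55, search right half
lo=10, hi=19, mid=14, arr[mid]=47 -> 47 < 55, search right half
lo=15, hi=19, mid=17, arr[mid]=56 -> 56 > 55, search left half
lo=15, hi=16, mid=15, arr[mid]=48 -> 48 < 55, search right half
lo=16, hi=16, mid=16, arr[mid]=55 -> Found target at index 16!

Binary search finds 55 at index 16 after 5 comparisons. The search repeatedly halves the search space by comparing with the middle element.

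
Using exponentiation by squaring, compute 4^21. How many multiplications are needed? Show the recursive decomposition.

Computing 4^21 by squaring (build up from 4^1; each line after the first costs one multiplication):

4^1 = 4
4^2 = (4^1)^2 = 4^2 = 16
4^4 = (4^2)^2 = 16^2 = 256
4^5 = 4 * 4^4 = 4 * 256 = 1024
4^10 = (4^5)^2 = 1024^2 = 1048576
4^20 = (4^10)^2 = 1048576^2 = 1099511627776
4^21 = 4 * 4^20 = 4 * 1099511627776 = 4398046511104

Result: 4398046511104
Multiplications needed: 6 (6 lines after 4^1)

4^21 = 4398046511104. Using exponentiation by squaring, this requires 6 multiplications. The key idea: if the exponent is even, square the half-power; if odd, multiply by the base once.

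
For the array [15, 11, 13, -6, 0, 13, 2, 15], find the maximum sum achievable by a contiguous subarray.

Using Kadane's algorithm on [15, 11, 13, -6, 0, 13, 2, 15]:

Scanning through the array:
Position 1 (value 11): max_ending_here = 26, max_so_far = 26
Position 2 (value 13): max_ending_here = 39, max_so_far = 39
Position 3 (value -6): max_ending_here = 33, max_so_far = 39
Position 4 (value 0): max_ending_here = 33, max_so_far = 39
Position 5 (value 13): max_ending_here = 46, max_so_far = 46
Position 6 (value 2): max_ending_here = 48, max_so_far = 48
Position 7 (value 15): max_ending_here = 63, max_so_far = 63

Maximum subarray: [15, 11, 13, -6, 0, 13, 2, 15]
Maximum sum: 63

The maximum subarray is [15, 11, 13, -6, 0, 13, 2, 15] with sum 63. This subarray runs from index 0 to index 7.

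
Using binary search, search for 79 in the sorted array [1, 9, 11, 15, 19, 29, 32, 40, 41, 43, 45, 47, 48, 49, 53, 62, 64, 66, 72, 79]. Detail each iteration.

Binary search for 79 in [1, 9, 11, 15, 19, 29, 32, 40, 41, 43, 45, 47, 48, 49, 53, 62, 64, 66, 72, 79]:

lo=0, hi=19, mid=9, arr[mid]=43 -> 43 < 79, search right half
lo=10, hi=19, mid=14, arr[mid]=53 -> 53 < 79, search right half
lo=15, hi=19, mid=17, arr[mid]=66 -> 66 < 79, search right half
lo=18, hi=19, mid=18, arr[mid]=72 -> 72 < 79, search right half
lo=19, hi=19, mid=19, arr[mid]=79 -> Found target at index 19!

Binary search finds 79 at index 19 after 5 comparisons. The search repeatedly halves the search space by comparing with the middle element.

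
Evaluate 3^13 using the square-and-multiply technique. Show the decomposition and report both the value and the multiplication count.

Computing 3^13 by squaring (build up from 3^1; each line after the first costs one multiplication):

3^1 = 3
3^2 = (3^1)^2 = 3^2 = 9
3^3 = 3 * 3^2 = 3 * 9 = 27
3^6 = (3^3)^2 = 27^2 = 729
3^12 = (3^6)^2 = 729^2 = 531441
3^13 = 3 * 3^12 = 3 * 531441 = 1594323

Result: 1594323
Multiplications needed: 5 (5 lines after 3^1)

3^13 = 1594323. Using exponentiation by squaring, this requires 5 multiplications. The key idea: if the exponent is even, square the half-power; if odd, multiply by the base once.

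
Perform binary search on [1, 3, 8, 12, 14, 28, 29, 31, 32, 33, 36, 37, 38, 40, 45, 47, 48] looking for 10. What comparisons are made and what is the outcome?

Binary search for 10 in [1, 3, 8, 12, 14, 28, 29, 31, 32, 33, 36, 37, 38, 40, 45, 47, 48]:

lo=0, hi=16, mid=8, arr[mid]=32 -> 32 > 10, search left half
lo=0, hi=7, mid=3, arr[mid]=12 -> 12 > 10, search left half
lo=0, hi=2, mid=1, arr[mid]=3 -> 3 < 10, search right half
lo=2, hi=2, mid=2, arr[mid]=8 -> 8 < 10, search right half
lo=3 > hi=2, target 10 not found

Binary search determines that 10 is not in the array after 4 comparisons. The search space was exhausted without finding the target.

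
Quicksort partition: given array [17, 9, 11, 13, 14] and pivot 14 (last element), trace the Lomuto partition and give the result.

Lomuto partition with pivot = 14:

Initial array: [17, 9, 11, 13, 14]

arr[0]=17 > 14: no swap
arr[1]=9 <= 14: swap with position 0, array becomes [9, 17, 11, 13, 14]
arr[2]=11 <= 14: swap with position 1, array becomes [9, 11, 17, 13, 14]
arr[3]=13 <= 14: swap with position 2, array becomes [9, 11, 13, 17, 14]

Place pivot at position 3: [9, 11, 13, 14, 17]
Pivot position: 3

After partitioning with pivot 14, the array becomes [9, 11, 13, 14, 17]. The pivot is placed at index 3. All elements to the left of the pivot are <= 14, and all elements to the right are > 14.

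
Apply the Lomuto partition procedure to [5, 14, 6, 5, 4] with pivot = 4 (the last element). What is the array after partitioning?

Lomuto partition with pivot = 4:

Initial array: [5, 14, 6, 5, 4]

arr[0]=5 > 4: no swap
arr[1]=14 > 4: no swap
arr[2]=6 > 4: no swap
arr[3]=5 > 4: no swap

Place pivot at position 0: [4, 14, 6, 5, 5]
Pivot position: 0

After partitioning with pivot 4, the array becomes [4, 14, 6, 5, 5]. The pivot is placed at index 0. All elements to the left of the pivot are <= 4, and all elements to the right are > 4.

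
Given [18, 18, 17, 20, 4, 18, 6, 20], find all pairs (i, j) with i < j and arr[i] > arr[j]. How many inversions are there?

Finding inversions in [18, 18, 17, 20, 4, 18, 6, 20]:

(0, 2): arr[0]=18 > arr[2]=17
(0, 4): arr[0]=18 > arr[4]=4
(0, 6): arr[0]=18 > arr[6]=6
(1, 2): arr[1]=18 > arr[2]=17
(1, 4): arr[1]=18 > arr[4]=4
(1, 6): arr[1]=18 > arr[6]=6
(2, 4): arr[2]=17 > arr[4]=4
(2, 6): arr[2]=17 > arr[6]=6
(3, 4): arr[3]=20 > arr[4]=4
(3, 5): arr[3]=20 > arr[5]=18
(3, 6): arr[3]=20 > arr[6]=6
(5, 6): arr[5]=18 > arr[6]=6

Total inversions: 12

The array has 12 inversion(s): (0,2), (0,4), (0,6), (1,2), (1,4), (1,6), (2,4), (2,6), (3,4), (3,5), (3,6), (5,6). Each pair (i,j) satisfies i < j and arr[i] > arr[j].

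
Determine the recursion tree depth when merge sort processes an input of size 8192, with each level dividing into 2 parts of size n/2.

For divide and conquer with division factor 2:

Problem sizes at each level:
Level 0: 8192
Level 1: 4096
Level 2: 2048
Level 3: 1024
Level 4: 512
Level 5: 256
Level 6: 128
Level 7: 64
Level 8: 32
Level 9: 16
Level 10: 8
Level 11: 4
Level 12: 2
Level 13: 1

The root is level 0 and the size-1 base case is level 13 (the tree spans levels 0 through 13, i.e. 14 levels counting the root), so the depth is the number of divisions: log_2(8192) = 13

The recursion tree depth is log_2(8192) = 13. At each level, the problem size is divided by 2, so it takes 13 divisions to reduce to a base case of size 1. The algorithm makes 2 recursive calls at each level.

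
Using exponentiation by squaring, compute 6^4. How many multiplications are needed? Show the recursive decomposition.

Computing 6^4 by squaring (build up from 6^1; each line after the first costs one multiplication):

6^1 = 6
6^2 = (6^1)^2 = 6^2 = 36
6^4 = (6^2)^2 = 36^2 = 1296

Result: 1296
Multiplications needed: 2 (2 lines after 6^1)

6^4 = 1296. Using exponentiation by squaring, this requires 2 multiplications. The key idea: if the exponent is even, square the half-power; if odd, multiply by the base once.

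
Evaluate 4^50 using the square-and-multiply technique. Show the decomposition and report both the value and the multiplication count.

Computing 4^50 by squaring (build up from 4^1; each line after the first costs one multiplication):

4^1 = 4
4^2 = (4^1)^2 = 4^2 = 16
4^3 = 4 * 4^2 = 4 * 16 = 64
4^6 = (4^3)^2 = 64^2 = 4096
4^12 = (4^6)^2 = 4096^2 = 16777216
4^24 = (4^12)^2 = 16777216^2 = 281474976710656
4^25 = 4 * 4^24 = 4 * 281474976710656 = 1125899906842624
4^50 = (4^25)^2 = 1125899906842624^2 = 1267650600228229401496703205376

Result: 1267650600228229401496703205376
Multiplications needed: 7 (7 lines after 4^1)

4^50 = 1267650600228229401496703205376. Using exponentiation by squaring, this requires 7 multiplications. The key idea: if the exponent is even, square the half-power; if odd, multiply by the base once.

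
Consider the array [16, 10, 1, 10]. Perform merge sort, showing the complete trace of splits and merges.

Merge sort trace:

Split: [16, 10, 1, 10] -> [16, 10] and [1, 10]
  Split: [16, 10] -> [16] and [10]
  Merge: [16] + [10] -> [10, 16]
  Split: [1, 10] -> [1] and [10]
  Merge: [1] + [10] -> [1, 10]
Merge: [10, 16] + [1, 10] -> [1, 10, 10, 16]

Final sorted array: [1, 10, 10, 16]

The merge sort proceeds by recursively splitting the array and merging sorted halves.
After all merges, the sorted array is [1, 10, 10, 16].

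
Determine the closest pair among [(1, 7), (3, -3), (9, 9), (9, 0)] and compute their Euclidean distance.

Computing all pairwise distances among 4 points:

d((1, 7), (3, -3)) = 10.198
d((1, 7), (9, 9)) = 8.2462
d((1, 7), (9, 0)) = 10.6301
d((3, -3), (9, 9)) = 13.4164
d((3, -3), (9, 0)) = 6.7082 <-- minimum
d((9, 9), (9, 0)) = 9.0

Closest pair: (3, -3) and (9, 0) with distance 6.7082

The closest pair is (3, -3) and (9, 0) with Euclidean distance 6.7082. For 4 points, brute-force pairwise comparison is shown above. For large n, the divide-and-conquer algorithm (sort by x, recurse on halves, check the dividing strip) achieves O(n log n).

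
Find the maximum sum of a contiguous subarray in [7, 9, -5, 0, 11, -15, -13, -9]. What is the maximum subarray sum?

Using Kadane's algorithm on [7, 9, -5, 0, 11, -15, -13, -9]:

Scanning through the array:
Position 1 (value 9): max_ending_here = 16, max_so_far = 16
Position 2 (value -5): max_ending_here = 11, max_so_far = 16
Position 3 (value 0): max_ending_here = 11, max_so_far = 16
Position 4 (value 11): max_ending_here = 22, max_so_far = 22
Position 5 (value -15): max_ending_here = 7, max_so_far = 22
Position 6 (value -13): max_ending_here = -6, max_so_far = 22
Position 7 (value -9): max_ending_here = -9, max_so_far = 22

Maximum subarray: [7, 9, -5, 0, 11]
Maximum sum: 22

The maximum subarray is [7, 9, -5, 0, 11] with sum 22. This subarray runs from index 0 to index 4.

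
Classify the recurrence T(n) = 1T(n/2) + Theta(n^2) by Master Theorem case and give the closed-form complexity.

Master Theorem for T(n) = 1T(n/2) + O(n^2):

a = 1, b = 2, c = 2
log_b(a) = log_2(1) = 0.0000

Case 3: c = 2 > log_2(1) = 0.0000
T(n) = O(n^2) = O(n^2)

For T(n) = 1T(n/2) + O(n^2): log_2(1) = 0.0000. This is Case 3 of the Master Theorem (c > log_b(a), work dominated by root), giving O(n^2).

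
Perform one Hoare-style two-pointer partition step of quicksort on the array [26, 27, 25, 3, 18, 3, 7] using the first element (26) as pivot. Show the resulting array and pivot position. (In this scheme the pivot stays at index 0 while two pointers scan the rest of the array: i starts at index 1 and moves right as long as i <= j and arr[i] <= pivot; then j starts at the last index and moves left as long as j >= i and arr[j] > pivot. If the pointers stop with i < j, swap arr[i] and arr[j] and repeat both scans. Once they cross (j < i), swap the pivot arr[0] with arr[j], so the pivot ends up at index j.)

Hoare-style two-pointer partition with pivot = 26:

Initial array: [26, 27, 25, 3, 18, 3, 7]

Pointers start at i = 1, j = 6.
i stops at index 1 (arr[1]=27 > 26), j stops at index 6 (arr[6]=7 <= 26): swap arr[1] and arr[6], array becomes [26, 7, 25, 3, 18, 3, 27]
i ends at 6, j ends at 5: the pointers have crossed (j < i), so scanning stops.

Swap pivot arr[0] with arr[5] to place pivot at position 5: [3, 7, 25, 3, 18, 26, 27]
Pivot position: 5

After partitioning with pivot 26, the array becomes [3, 7, 25, 3, 18, 26, 27]. The pivot is placed at index 5. All elements to the left of the pivot are <= 26, and all elements to the right are > 26.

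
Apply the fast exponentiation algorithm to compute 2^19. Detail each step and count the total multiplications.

Computing 2^19 by squaring (build up from 2^1; each line after the first costs one multiplication):

2^1 = 2
2^2 = (2^1)^2 = 2^2 = 4
2^4 = (2^2)^2 = 4^2 = 16
2^8 = (2^4)^2 = 16^2 = 256
2^9 = 2 * 2^8 = 2 * 256 = 512
2^18 = (2^9)^2 = 512^2 = 262144
2^19 = 2 * 2^18 = 2 * 262144 = 524288

Result: 524288
Multiplications needed: 6 (6 lines after 2^1)

2^19 = 524288. Using exponentiation by squaring, this requires 6 multiplications. The key idea: if the exponent is even, square the half-power; if odd, multiply by the base once.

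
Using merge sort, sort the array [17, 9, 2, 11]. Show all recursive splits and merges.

Merge sort trace:

Split: [17, 9, 2, 11] -> [17, 9] and [2, 11]
  Split: [17, 9] -> [17] and [9]
  Merge: [17] + [9] -> [9, 17]
  Split: [2, 11] -> [2] and [11]
  Merge: [2] + [11] -> [2, 11]
Merge: [9, 17] + [2, 11] -> [2, 9, 11, 17]

Final sorted array: [2, 9, 11, 17]

The merge sort proceeds by recursively splitting the array and merging sorted halves.
After all merges, the sorted array is [2, 9, 11, 17].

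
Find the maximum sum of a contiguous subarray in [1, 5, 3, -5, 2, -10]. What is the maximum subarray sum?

Using Kadane's algorithm on [1, 5, 3, -5, 2, -10]:

Scanning through the array:
Position 1 (value 5): max_ending_here = 6, max_so_far = 6
Position 2 (value 3): max_ending_here = 9, max_so_far = 9
Position 3 (value -5): max_ending_here = 4, max_so_far = 9
Position 4 (value 2): max_ending_here = 6, max_so_far = 9
Position 5 (value -10): max_ending_here = -4, max_so_far = 9

Maximum subarray: [1, 5, 3]
Maximum sum: 9

The maximum subarray is [1, 5, 3] with sum 9. This subarray runs from index 0 to index 2.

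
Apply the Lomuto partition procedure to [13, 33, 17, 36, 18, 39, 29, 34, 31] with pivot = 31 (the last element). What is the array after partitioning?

Lomuto partition with pivot = 31:

Initial array: [13, 33, 17, 36, 18, 39, 29, 34, 31]

arr[0]=13 <= 31: swap with position 0, array becomes [13, 33, 17, 36, 18, 39, 29, 34, 31]
arr[1]=33 > 31: no swap
arr[2]=17 <= 31: swap with position 1, array becomes [13, 17, 33, 36, 18, 39, 29, 34, 31]
arr[3]=36 > 31: no swap
arr[4]=18 <= 31: swap with position 2, array becomes [13, 17, 18, 36, 33, 39, 29, 34, 31]
arr[5]=39 > 31: no swap
arr[6]=29 <= 31: swap with position 3, array becomes [13, 17, 18, 29, 33, 39, 36, 34, 31]
arr[7]=34 > 31: no swap

Place pivot at position 4: [13, 17, 18, 29, 31, 39, 36, 34, 33]
Pivot position: 4

After partitioning with pivot 31, the array becomes [13, 17, 18, 29, 31, 39, 36, 34, 33]. The pivot is placed at index 4. All elements to the left of the pivot are <= 31, and all elements to the right are > 31.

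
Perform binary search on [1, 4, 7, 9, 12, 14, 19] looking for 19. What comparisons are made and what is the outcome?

Binary search for 19 in [1, 4, 7, 9, 12, 14, 19]:

lo=0, hi=6, mid=3, arr[mid]=9 -> 9 < 19, search right half
lo=4, hi=6, mid=5, arr[mid]=14 -> 14 < 19, search right half
lo=6, hi=6, mid=6, arr[mid]=19 -> Found target at index 6!

Binary search finds 19 at index 6 after 3 comparisons. The search repeatedly halves the search space by comparing with the middle element.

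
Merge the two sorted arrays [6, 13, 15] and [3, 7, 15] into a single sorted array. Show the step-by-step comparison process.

Merging process:

Compare 6 vs 3: take 3 from right. Merged: [3]
Compare 6 vs 7: take 6 from left. Merged: [3, 6]
Compare 13 vs 7: take 7 from right. Merged: [3, 6, 7]
Compare 13 vs 15: take 13 from left. Merged: [3, 6, 7, 13]
Compare 15 vs 15: take 15 from left. Merged: [3, 6, 7, 13, 15]
Append remaining from right: [15]. Merged: [3, 6, 7, 13, 15, 15]

Final merged array: [3, 6, 7, 13, 15, 15]
Total comparisons: 5

The merged array is [3, 6, 7, 13, 15, 15], requiring 5 comparisons. The merge step runs in O(n) time where n is the total number of elements.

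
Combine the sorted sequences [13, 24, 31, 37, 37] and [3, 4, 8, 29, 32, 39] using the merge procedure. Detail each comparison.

Merging process:

Compare 13 vs 3: take 3 from right. Merged: [3]
Compare 13 vs 4: take 4 from right. Merged: [3, 4]
Compare 13 vs 8: take 8 from right. Merged: [3, 4, 8]
Compare 13 vs 29: take 13 from left. Merged: [3, 4, 8, 13]
Compare 24 vs 29: take 24 from left. Merged: [3, 4, 8, 13, 24]
Compare 31 vs 29: take 29 from right. Merged: [3, 4, 8, 13, 24, 29]
Compare 31 vs 32: take 31 from left. Merged: [3, 4, 8, 13, 24, 29, 31]
Compare 37 vs 32: take 32 from right. Merged: [3, 4, 8, 13, 24, 29, 31, 32]
Compare 37 vs 39: take 37 from left. Merged: [3, 4, 8, 13, 24, 29, 31, 32, 37]
Compare 37 vs 39: take 37 from left. Merged: [3, 4, 8, 13, 24, 29, 31, 32, 37, 37]
Append remaining from right: [39]. Merged: [3, 4, 8, 13, 24, 29, 31, 32, 37, 37, 39]

Final merged array: [3, 4, 8, 13, 24, 29, 31, 32, 37, 37, 39]
Total comparisons: 10

The merged array is [3, 4, 8, 13, 24, 29, 31, 32, 37, 37, 39], requiring 10 comparisons. The merge step runs in O(n) time where n is the total number of elements.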